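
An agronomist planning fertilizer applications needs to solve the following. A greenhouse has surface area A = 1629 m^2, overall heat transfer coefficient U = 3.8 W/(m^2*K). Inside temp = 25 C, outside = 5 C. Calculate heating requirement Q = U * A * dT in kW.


dT = 25 - (5) = 20 K
Q = U * A * dT
  = 3.8 * 1629 * 20
  = 123804 W = 123.80 kW


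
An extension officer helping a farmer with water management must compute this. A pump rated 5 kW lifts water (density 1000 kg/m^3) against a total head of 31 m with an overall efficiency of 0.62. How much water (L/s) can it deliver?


Q = (P * 1000 * eta) / (rho * g * H)
  = (5 * 1000 * 0.62) / (1000 * 9.81 * 31)
  = 3100 / 304110
  = 0.01019 m^3/s = 10.19 L/s


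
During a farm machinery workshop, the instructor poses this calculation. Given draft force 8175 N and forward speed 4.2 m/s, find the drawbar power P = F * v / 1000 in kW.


P = F * v / 1000
  = 8175 * 4.2 / 1000
  = 34335 / 1000
  = 34.34 kW


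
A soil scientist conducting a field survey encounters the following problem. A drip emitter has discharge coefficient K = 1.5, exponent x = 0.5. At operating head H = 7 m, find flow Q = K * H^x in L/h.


Q = K * H^x
  = 1.5 * 7^0.5
  = 1.5 * 2.6458
  = 3.97 L/h


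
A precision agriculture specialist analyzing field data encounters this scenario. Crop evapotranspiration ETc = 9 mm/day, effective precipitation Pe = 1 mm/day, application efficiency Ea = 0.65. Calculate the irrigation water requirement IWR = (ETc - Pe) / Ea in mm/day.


IWR = (ETc - Pe) / Ea
    = (9 - 1) / 0.65
    = 8 / 0.65
    = 12.31 mm/day


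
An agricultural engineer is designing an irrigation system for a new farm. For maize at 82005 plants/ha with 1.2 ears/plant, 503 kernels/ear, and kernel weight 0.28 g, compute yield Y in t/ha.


Y = density * ears * kernels * kw
  = 82005 * 1.2 * 503 * 0.28 g/ha
  = 13859501.04 g/ha
  = 13859.50 kg/ha = 13.86 t/ha


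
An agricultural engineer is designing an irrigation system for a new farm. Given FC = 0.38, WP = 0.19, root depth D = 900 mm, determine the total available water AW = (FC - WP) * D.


AW = (FC - WP) * D
   = (0.38 - 0.19) * 900
   = 0.19 * 900
   = 171 mm


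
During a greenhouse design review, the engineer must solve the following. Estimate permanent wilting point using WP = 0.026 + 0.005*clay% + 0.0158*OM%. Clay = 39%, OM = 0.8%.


WP = 0.026 + 0.005*39 + 0.0158*0.8
   = 0.026 + 0.1950 + 0.0126
   = 0.2336


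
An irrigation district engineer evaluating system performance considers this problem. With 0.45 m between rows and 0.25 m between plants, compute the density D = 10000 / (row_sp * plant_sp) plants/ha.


D = 10000 / (row_sp * plant_sp)
  = 10000 / (0.45 * 0.25)
  = 10000 / 0.1125
  = 88888.89 plants/ha


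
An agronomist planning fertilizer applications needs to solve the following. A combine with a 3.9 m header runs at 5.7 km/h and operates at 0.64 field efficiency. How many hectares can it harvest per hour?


C = w * v * eta_f / 10
  = 3.9 * 5.7 * 0.64 / 10
  = 14.23 / 10
  = 1.42 ha/h


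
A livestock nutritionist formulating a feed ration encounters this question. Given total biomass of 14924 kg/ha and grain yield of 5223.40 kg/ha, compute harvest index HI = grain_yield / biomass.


HI = grain_yield / biomass
   = 5223.40 / 14924
   = 0.35


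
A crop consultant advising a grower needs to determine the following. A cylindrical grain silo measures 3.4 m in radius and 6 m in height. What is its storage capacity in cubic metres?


V = pi * r^2 * h
  = pi * 3.4^2 * 6
  = pi * 11.56 * 6
  = 217.90 m^3


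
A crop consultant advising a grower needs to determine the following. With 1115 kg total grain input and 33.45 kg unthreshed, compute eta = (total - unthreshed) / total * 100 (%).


eta = (total - unthreshed) / total * 100
    = (1115 - 33.45) / 1115 * 100
    = 1081.55 / 1115 * 100
    = 97%


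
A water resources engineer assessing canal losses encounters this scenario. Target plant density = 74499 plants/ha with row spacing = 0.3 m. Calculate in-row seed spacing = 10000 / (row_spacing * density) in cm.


spacing = 10000 / (row_sp * density)
        = 10000 / (0.3 * 74499)
        = 10000 / 22349.70
        = 0.44743 m = 44.74 cm


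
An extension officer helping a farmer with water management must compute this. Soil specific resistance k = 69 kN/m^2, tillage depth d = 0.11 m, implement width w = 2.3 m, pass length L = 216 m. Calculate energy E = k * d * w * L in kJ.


E = k * d * w * L
  = 69 * 0.11 * 2.3 * 216
  = 3770.71 kJ


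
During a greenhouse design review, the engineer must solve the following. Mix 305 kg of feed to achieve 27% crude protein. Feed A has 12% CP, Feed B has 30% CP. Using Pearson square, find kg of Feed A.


parts_A = CP_b - target = 30 - 27 = 3
parts_B = target - CP_a = 27 - 12 = 15
total_parts = 3 + 15 = 18
Feed A = 305 * 3 / 18 = 50.83 kg
Feed B = 305 * 15 / 18 = 254.17 kg

50.83 kg


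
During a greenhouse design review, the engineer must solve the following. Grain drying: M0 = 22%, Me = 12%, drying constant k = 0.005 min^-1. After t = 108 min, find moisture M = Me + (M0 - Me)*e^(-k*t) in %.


M = Me + (M0 - Me) * e^(-k*t)
  = 12 + (22 - 12) * e^(-0.005*108)
  = 12 + 10 * e^(-0.540)
  = 12 + 10 * 0.58275
  = 12 + 5.8275
  = 17.83%


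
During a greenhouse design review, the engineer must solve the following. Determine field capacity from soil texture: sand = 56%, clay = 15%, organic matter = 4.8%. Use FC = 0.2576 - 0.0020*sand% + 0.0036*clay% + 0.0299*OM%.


FC = 0.2576 - 0.0020*56 + 0.0036*15 + 0.0299*4.8
   = 0.2576 - 0.1120 + 0.0540 + 0.1435
   = 0.3431


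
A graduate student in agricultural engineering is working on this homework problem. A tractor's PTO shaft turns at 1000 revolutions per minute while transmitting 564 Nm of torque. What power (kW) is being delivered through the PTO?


P = 2*pi*n*T / 60000
  = 2*pi * 1000 * 564 / 60000
  = 3543716.51 / 60000
  = 59.06 kW


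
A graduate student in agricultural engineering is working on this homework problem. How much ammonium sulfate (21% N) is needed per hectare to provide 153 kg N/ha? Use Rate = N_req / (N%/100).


Rate = N_required / (N_content / 100)
     = 153 / (21 / 100)
     = 153 / 0.21
     = 728.57 kg/ha


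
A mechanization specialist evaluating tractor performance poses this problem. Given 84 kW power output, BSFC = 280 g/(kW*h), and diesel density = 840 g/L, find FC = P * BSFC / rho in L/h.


FC = P * BSFC / rho_fuel
   = 84 * 280 / 840
   = 23520 / 840
   = 28 L/h


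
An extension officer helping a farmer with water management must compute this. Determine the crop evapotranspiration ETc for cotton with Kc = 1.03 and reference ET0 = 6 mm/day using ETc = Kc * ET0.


ETc = Kc * ET0
    = 1.03 * 6
    = 6.18 mm/day


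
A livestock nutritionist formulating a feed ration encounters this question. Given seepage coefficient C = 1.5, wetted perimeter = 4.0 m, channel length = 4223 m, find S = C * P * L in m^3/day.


S = C * P * L
  = 1.5 * 4.0 * 4223
  = 25338 m^3/day


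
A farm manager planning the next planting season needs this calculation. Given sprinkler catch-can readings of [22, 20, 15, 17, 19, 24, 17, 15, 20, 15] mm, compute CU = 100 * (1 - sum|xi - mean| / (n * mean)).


xbar = 184 / 10 = 18.400
sum|xi - xbar| = 26
CU = 100 * (1 - 26 / (10 * 18.400))
   = 100 * (1 - 0.1413)
   = 85.87%


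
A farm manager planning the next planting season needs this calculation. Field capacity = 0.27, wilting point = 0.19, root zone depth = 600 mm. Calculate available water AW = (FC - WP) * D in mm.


AW = (FC - WP) * D
   = (0.27 - 0.19) * 600
   = 0.08 * 600
   = 48 mm


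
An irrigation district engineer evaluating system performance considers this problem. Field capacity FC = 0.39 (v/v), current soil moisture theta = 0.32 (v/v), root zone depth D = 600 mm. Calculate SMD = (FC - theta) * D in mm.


SMD = (FC - theta) * D
    = (0.39 - 0.32) * 600
    = 0.070 * 600
    = 42 mm


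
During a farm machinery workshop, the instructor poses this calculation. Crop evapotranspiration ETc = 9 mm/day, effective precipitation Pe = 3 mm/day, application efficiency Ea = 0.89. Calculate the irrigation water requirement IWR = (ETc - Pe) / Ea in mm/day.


IWR = (ETc - Pe) / Ea
    = (9 - 3) / 0.89
    = 6 / 0.89
    = 6.74 mm/day


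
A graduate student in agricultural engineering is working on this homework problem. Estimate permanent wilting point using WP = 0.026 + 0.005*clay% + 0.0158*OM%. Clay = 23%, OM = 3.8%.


WP = 0.026 + 0.005*23 + 0.0158*3.8
   = 0.026 + 0.1150 + 0.0600
   = 0.2010


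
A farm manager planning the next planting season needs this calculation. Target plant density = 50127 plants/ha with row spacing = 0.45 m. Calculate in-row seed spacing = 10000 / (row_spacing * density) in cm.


spacing = 10000 / (row_sp * density)
        = 10000 / (0.45 * 50127)
        = 10000 / 22557.15
        = 0.44332 m = 44.33 cm


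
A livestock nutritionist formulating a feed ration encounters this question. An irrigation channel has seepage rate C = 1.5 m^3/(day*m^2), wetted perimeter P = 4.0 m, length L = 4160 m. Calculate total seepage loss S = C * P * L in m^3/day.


S = C * P * L
  = 1.5 * 4.0 * 4160
  = 24960 m^3/day


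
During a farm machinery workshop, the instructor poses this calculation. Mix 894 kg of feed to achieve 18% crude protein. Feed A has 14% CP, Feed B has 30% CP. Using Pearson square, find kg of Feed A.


parts_A = CP_b - target = 30 - 18 = 12
parts_B = target - CP_a = 18 - 14 = 4
total_parts = 12 + 4 = 16
Feed A = 894 * 12 / 16 = 670.50 kg
Feed B = 894 * 4 / 16 = 223.50 kg

670.50 kg


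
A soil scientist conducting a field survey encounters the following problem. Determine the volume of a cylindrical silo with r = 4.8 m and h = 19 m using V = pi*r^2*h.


V = pi * r^2 * h
  = pi * 4.8^2 * 19
  = pi * 23.04 * 19
  = 1375.26 m^3


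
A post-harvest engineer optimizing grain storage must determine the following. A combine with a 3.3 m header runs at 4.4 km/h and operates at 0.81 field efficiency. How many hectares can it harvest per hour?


C = w * v * eta_f / 10
  = 3.3 * 4.4 * 0.81 / 10
  = 11.76 / 10
  = 1.18 ha/h


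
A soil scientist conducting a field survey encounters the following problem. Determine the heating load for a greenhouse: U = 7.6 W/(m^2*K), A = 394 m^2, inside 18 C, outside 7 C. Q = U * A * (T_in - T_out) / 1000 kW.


dT = 18 - (7) = 11 K
Q = U * A * dT
  = 7.6 * 394 * 11
  = 32938.40 W = 32.94 kW


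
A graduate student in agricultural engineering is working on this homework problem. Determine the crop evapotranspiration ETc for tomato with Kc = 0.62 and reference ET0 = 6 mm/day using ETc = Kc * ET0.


ETc = Kc * ET0
    = 0.62 * 6
    = 3.72 mm/day


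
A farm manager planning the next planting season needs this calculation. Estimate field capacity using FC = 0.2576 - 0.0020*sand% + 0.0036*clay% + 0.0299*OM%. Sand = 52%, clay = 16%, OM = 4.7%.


FC = 0.2576 - 0.0020*52 + 0.0036*16 + 0.0299*4.7
   = 0.2576 - 0.1040 + 0.0576 + 0.1405
   = 0.3517


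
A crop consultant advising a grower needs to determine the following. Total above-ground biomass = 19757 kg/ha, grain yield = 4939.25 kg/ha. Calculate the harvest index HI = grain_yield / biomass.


HI = grain_yield / biomass
   = 4939.25 / 19757
   = 0.25


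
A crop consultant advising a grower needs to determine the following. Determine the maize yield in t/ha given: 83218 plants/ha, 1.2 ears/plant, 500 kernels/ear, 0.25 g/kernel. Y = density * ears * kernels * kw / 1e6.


Y = density * ears * kernels * kw
  = 83218 * 1.2 * 500 * 0.25 g/ha
  = 12482700.00 g/ha
  = 12482.70 kg/ha = 12.48 t/ha


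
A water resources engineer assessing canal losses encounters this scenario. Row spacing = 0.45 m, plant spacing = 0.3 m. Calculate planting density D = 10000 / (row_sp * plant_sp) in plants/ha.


D = 10000 / (row_sp * plant_sp)
  = 10000 / (0.45 * 0.3)
  = 10000 / 0.1350
  = 74074.07 plants/ha


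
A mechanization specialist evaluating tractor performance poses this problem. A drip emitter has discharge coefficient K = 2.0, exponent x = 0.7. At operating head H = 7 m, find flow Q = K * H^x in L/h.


Q = K * H^x
  = 2.0 * 7^0.7
  = 2.0 * 3.9045
  = 7.81 L/h


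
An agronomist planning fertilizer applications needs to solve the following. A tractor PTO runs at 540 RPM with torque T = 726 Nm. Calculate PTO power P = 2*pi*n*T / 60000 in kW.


P = 2*pi*n*T / 60000
  = 2*pi * 540 * 726 / 60000
  = 2463259.97 / 60000
  = 41.05 kW


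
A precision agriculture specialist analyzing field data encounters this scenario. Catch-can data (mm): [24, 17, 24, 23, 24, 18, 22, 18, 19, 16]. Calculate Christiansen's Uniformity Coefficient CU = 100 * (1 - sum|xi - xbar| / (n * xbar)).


xbar = 205 / 10 = 20.500
sum|xi - xbar| = 29
CU = 100 * (1 - 29 / (10 * 20.500))
   = 100 * (1 - 0.1415)
   = 85.85%


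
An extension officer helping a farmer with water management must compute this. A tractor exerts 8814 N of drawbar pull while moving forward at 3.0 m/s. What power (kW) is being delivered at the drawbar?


P = F * v / 1000
  = 8814 * 3.0 / 1000
  = 26442 / 1000
  = 26.44 kW


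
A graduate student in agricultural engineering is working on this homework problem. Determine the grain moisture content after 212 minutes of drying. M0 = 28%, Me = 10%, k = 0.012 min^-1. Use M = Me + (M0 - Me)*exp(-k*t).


M = Me + (M0 - Me) * e^(-k*t)
  = 10 + (28 - 10) * e^(-0.012*212)
  = 10 + 18 * e^(-2.544)
  = 10 + 18 * 0.07855
  = 10 + 1.4139
  = 11.41%


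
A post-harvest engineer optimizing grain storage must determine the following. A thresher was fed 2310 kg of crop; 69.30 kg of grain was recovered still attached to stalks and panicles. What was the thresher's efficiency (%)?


eta = (total - unthreshed) / total * 100
    = (2310 - 69.30) / 2310 * 100
    = 2240.70 / 2310 * 100
    = 97%


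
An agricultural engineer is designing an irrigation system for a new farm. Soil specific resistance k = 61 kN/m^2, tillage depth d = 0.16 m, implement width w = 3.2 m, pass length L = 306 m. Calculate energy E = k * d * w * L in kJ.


E = k * d * w * L
  = 61 * 0.16 * 3.2 * 306
  = 9556.99 kJ


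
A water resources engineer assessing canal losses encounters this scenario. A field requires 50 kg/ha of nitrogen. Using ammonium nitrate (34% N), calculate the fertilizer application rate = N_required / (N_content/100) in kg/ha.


Rate = N_required / (N_content / 100)
     = 50 / (34 / 100)
     = 50 / 0.34
     = 147.06 kg/ha


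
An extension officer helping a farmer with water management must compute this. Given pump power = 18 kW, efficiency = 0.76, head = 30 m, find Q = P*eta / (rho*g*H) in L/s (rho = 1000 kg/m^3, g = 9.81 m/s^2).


Q = (P * 1000 * eta) / (rho * g * H)
  = (18 * 1000 * 0.76) / (1000 * 9.81 * 30)
  = 13680 / 294300
  = 0.04648 m^3/s = 46.48 L/s


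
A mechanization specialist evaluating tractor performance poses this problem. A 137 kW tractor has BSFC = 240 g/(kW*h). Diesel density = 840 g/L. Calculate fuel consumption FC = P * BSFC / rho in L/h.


FC = P * BSFC / rho_fuel
   = 137 * 240 / 840
   = 32880 / 840
   = 39.14 L/h


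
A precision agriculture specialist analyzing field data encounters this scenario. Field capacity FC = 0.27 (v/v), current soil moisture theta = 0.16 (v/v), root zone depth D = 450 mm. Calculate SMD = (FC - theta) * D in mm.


SMD = (FC - theta) * D
    = (0.27 - 0.16) * 450
    = 0.110 * 450
    = 49.50 mm


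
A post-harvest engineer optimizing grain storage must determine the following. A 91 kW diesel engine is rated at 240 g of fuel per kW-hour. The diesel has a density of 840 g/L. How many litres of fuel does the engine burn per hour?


FC = P * BSFC / rho_fuel
   = 91 * 240 / 840
   = 21840 / 840
   = 26 L/h


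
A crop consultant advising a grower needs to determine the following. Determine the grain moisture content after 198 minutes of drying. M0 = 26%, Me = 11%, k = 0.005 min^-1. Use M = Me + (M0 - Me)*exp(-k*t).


M = Me + (M0 - Me) * e^(-k*t)
  = 11 + (26 - 11) * e^(-0.005*198)
  = 11 + 15 * e^(-0.990)
  = 11 + 15 * 0.37158
  = 11 + 5.5737
  = 16.57%


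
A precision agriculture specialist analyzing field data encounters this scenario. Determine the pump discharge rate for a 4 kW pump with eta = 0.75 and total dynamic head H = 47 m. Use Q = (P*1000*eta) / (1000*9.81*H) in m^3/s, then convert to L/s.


Q = (P * 1000 * eta) / (rho * g * H)
  = (4 * 1000 * 0.75) / (1000 * 9.81 * 47)
  = 3000 / 461070
  = 0.00651 m^3/s = 6.51 L/s


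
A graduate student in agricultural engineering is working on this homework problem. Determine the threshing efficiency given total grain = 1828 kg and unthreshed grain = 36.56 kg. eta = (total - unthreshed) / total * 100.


eta = (total - unthreshed) / total * 100
    = (1828 - 36.56) / 1828 * 100
    = 1791.44 / 1828 * 100
    = 98%


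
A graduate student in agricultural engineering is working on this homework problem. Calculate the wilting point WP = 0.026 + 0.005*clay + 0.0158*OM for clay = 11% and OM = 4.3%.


WP = 0.026 + 0.005*11 + 0.0158*4.3
   = 0.026 + 0.0550 + 0.0679
   = 0.1489


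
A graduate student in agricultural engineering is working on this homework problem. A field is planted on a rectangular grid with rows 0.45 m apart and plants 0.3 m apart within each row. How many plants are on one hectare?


D = 10000 / (row_sp * plant_sp)
  = 10000 / (0.45 * 0.3)
  = 10000 / 0.1350
  = 74074.07 plants/ha


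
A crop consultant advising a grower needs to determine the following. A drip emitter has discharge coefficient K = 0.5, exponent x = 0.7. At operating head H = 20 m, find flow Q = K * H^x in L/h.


Q = K * H^x
  = 0.5 * 20^0.7
  = 0.5 * 8.1418
  = 4.07 L/h


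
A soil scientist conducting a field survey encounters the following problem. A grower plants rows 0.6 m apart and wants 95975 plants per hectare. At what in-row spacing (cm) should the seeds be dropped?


spacing = 10000 / (row_sp * density)
        = 10000 / (0.6 * 95975)
        = 10000 / 57585
        = 0.17366 m = 17.37 cm


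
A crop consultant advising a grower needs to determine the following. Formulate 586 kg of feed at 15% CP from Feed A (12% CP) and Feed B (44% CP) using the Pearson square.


parts_A = CP_b - target = 44 - 15 = 29
parts_B = target - CP_a = 15 - 12 = 3
total_parts = 29 + 3 = 32
Feed A = 586 * 29 / 32 = 531.06 kg
Feed B = 586 * 3 / 32 = 54.94 kg

531.06 kg


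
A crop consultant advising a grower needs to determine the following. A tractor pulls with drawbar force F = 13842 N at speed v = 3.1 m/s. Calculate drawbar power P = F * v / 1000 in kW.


P = F * v / 1000
  = 13842 * 3.1 / 1000
  = 42910.20 / 1000
  = 42.91 kW


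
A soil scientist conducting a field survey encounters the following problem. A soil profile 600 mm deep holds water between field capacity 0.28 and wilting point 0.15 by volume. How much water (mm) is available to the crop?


AW = (FC - WP) * D
   = (0.28 - 0.15) * 600
   = 0.13 * 600
   = 78 mm


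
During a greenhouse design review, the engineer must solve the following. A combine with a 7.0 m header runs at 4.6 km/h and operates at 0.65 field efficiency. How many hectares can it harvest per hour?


C = w * v * eta_f / 10
  = 7.0 * 4.6 * 0.65 / 10
  = 20.93 / 10
  = 2.09 ha/h


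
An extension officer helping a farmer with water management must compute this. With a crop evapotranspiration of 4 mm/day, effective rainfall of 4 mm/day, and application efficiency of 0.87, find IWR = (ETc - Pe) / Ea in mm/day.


IWR = (ETc - Pe) / Ea
    = (4 - 4) / 0.87
    = 0 / 0.87
    = 0 mm/day


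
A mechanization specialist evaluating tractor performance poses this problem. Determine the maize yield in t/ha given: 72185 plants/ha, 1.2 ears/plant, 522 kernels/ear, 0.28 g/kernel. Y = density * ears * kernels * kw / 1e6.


Y = density * ears * kernels * kw
  = 72185 * 1.2 * 522 * 0.28 g/ha
  = 12660671.52 g/ha
  = 12660.67 kg/ha = 12.66 t/ha


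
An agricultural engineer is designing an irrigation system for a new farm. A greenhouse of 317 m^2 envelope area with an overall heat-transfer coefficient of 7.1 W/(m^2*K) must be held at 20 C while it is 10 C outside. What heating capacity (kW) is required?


dT = 20 - (10) = 10 K
Q = U * A * dT
  = 7.1 * 317 * 10
  = 22507 W = 22.51 kW


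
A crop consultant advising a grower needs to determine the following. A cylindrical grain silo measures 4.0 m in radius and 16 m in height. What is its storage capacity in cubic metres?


V = pi * r^2 * h
  = pi * 4.0^2 * 16
  = pi * 16 * 16
  = 804.25 m^3


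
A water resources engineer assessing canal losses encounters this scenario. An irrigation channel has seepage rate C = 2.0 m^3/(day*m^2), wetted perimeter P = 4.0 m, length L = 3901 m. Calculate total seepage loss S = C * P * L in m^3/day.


S = C * P * L
  = 2.0 * 4.0 * 3901
  = 31208 m^3/day


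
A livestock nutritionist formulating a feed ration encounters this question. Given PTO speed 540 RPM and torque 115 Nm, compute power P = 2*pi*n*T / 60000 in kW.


P = 2*pi*n*T / 60000
  = 2*pi * 540 * 115 / 60000
  = 390185.81 / 60000
  = 6.50 kW


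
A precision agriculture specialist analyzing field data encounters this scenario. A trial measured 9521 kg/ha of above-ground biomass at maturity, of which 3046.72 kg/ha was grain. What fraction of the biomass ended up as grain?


HI = grain_yield / biomass
   = 3046.72 / 9521
   = 0.32


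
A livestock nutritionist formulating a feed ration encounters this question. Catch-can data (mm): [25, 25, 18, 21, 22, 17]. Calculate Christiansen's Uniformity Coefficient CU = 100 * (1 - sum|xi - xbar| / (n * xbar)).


xbar = 128 / 6 = 21.333
sum|xi - xbar| = 16
CU = 100 * (1 - 16 / (6 * 21.333))
   = 100 * (1 - 0.1250)
   = 87.50%


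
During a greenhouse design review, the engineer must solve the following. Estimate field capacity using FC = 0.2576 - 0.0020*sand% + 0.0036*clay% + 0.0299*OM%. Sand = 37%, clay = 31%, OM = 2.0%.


FC = 0.2576 - 0.0020*37 + 0.0036*31 + 0.0299*2.0
   = 0.2576 - 0.0740 + 0.1116 + 0.0598
   = 0.3550


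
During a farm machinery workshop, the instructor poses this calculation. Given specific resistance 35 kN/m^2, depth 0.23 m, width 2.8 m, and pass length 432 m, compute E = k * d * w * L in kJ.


E = k * d * w * L
  = 35 * 0.23 * 2.8 * 432
  = 9737.28 kJ


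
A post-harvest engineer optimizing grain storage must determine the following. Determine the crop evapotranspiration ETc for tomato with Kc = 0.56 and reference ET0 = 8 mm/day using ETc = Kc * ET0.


ETc = Kc * ET0
    = 0.56 * 8
    = 4.48 mm/day


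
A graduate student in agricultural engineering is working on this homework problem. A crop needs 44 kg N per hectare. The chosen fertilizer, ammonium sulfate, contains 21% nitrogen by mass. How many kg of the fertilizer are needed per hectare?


Rate = N_required / (N_content / 100)
     = 44 / (21 / 100)
     = 44 / 0.21
     = 209.52 kg/ha


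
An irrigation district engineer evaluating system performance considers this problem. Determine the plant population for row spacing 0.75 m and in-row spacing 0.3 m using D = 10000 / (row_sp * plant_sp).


D = 10000 / (row_sp * plant_sp)
  = 10000 / (0.75 * 0.3)
  = 10000 / 0.2250
  = 44444.44 plants/ha


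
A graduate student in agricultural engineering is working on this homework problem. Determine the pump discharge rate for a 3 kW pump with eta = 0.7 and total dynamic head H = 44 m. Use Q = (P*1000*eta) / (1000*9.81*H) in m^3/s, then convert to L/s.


Q = (P * 1000 * eta) / (rho * g * H)
  = (3 * 1000 * 0.7) / (1000 * 9.81 * 44)
  = 2100 / 431640
  = 0.00487 m^3/s = 4.87 L/s


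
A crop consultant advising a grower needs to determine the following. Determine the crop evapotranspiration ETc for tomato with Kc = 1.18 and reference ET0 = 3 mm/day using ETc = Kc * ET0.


ETc = Kc * ET0
    = 1.18 * 3
    = 3.54 mm/day


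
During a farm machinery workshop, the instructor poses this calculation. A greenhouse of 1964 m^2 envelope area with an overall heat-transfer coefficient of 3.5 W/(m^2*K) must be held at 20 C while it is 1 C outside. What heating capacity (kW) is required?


dT = 20 - (1) = 19 K
Q = U * A * dT
  = 3.5 * 1964 * 19
  = 130606 W = 130.61 kW


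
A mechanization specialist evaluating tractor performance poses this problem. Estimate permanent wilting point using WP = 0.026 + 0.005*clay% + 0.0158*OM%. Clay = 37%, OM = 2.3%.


WP = 0.026 + 0.005*37 + 0.0158*2.3
   = 0.026 + 0.1850 + 0.0363
   = 0.2473


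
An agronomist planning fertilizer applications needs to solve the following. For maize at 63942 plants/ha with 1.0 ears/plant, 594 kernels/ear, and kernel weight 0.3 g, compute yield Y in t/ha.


Y = density * ears * kernels * kw
  = 63942 * 1.0 * 594 * 0.3 g/ha
  = 11394464.40 g/ha
  = 11394.46 kg/ha = 11.39 t/ha


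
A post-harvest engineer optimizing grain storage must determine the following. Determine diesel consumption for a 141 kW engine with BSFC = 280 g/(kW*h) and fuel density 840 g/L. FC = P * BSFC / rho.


FC = P * BSFC / rho_fuel
   = 141 * 280 / 840
   = 39480 / 840
   = 47 L/h


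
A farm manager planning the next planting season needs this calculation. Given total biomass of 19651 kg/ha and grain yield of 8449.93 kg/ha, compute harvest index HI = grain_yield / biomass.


HI = grain_yield / biomass
   = 8449.93 / 19651
   = 0.43


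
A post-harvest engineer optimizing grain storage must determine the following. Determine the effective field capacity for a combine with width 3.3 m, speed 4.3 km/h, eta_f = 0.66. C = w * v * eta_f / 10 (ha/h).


C = w * v * eta_f / 10
  = 3.3 * 4.3 * 0.66 / 10
  = 9.37 / 10
  = 0.94 ha/h


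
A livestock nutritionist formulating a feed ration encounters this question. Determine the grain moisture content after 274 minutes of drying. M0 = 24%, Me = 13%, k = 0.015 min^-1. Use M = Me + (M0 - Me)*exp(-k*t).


M = Me + (M0 - Me) * e^(-k*t)
  = 13 + (24 - 13) * e^(-0.015*274)
  = 13 + 11 * e^(-4.110)
  = 13 + 11 * 0.01641
  = 13 + 0.1805
  = 13.18%


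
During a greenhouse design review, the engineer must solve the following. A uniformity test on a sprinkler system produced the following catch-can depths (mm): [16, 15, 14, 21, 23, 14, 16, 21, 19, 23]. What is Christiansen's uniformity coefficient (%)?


xbar = 182 / 10 = 18.200
sum|xi - xbar| = 32
CU = 100 * (1 - 32 / (10 * 18.200))
   = 100 * (1 - 0.1758)
   = 82.42%


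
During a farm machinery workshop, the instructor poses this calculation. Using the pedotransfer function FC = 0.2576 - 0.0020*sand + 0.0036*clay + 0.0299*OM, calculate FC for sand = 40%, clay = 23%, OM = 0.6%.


FC = 0.2576 - 0.0020*40 + 0.0036*23 + 0.0299*0.6
   = 0.2576 - 0.0800 + 0.0828 + 0.0179
   = 0.2783


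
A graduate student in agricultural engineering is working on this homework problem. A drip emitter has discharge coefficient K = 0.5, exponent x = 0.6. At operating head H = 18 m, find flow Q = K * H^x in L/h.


Q = K * H^x
  = 0.5 * 18^0.6
  = 0.5 * 5.6645
  = 2.83 L/h


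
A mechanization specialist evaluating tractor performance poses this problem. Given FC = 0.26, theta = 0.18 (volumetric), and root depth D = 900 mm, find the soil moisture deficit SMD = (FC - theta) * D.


SMD = (FC - theta) * D
    = (0.26 - 0.18) * 900
    = 0.080 * 900
    = 72 mm


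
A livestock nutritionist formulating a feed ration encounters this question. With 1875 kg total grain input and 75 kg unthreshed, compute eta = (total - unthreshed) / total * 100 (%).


eta = (total - unthreshed) / total * 100
    = (1875 - 75) / 1875 * 100
    = 1800 / 1875 * 100
    = 96%


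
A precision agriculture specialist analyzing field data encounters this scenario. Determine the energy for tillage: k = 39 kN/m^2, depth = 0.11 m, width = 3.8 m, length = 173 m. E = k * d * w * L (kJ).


E = k * d * w * L
  = 39 * 0.11 * 3.8 * 173
  = 2820.25 kJ


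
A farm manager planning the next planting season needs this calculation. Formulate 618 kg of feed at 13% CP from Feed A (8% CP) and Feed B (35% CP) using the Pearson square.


parts_A = CP_b - target = 35 - 13 = 22
parts_B = target - CP_a = 13 - 8 = 5
total_parts = 22 + 5 = 27
Feed A = 618 * 22 / 27 = 503.56 kg
Feed B = 618 * 5 / 27 = 114.44 kg

503.56 kg


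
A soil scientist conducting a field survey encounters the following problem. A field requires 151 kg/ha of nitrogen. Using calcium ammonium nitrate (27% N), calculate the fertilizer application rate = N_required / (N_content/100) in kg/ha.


Rate = N_required / (N_content / 100)
     = 151 / (27 / 100)
     = 151 / 0.27
     = 559.26 kg/ha


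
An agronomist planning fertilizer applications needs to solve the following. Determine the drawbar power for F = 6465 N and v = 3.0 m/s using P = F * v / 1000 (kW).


P = F * v / 1000
  = 6465 * 3.0 / 1000
  = 19395 / 1000
  = 19.40 kW


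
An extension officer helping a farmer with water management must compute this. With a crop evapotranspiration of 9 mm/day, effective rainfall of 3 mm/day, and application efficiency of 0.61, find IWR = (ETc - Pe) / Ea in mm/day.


IWR = (ETc - Pe) / Ea
    = (9 - 3) / 0.61
    = 6 / 0.61
    = 9.84 mm/day


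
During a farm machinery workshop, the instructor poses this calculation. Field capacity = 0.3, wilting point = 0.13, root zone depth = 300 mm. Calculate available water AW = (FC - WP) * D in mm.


AW = (FC - WP) * D
   = (0.3 - 0.13) * 300
   = 0.17 * 300
   = 51 mm


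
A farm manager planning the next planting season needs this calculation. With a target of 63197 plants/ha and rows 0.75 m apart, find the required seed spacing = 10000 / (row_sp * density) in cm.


spacing = 10000 / (row_sp * density)
        = 10000 / (0.75 * 63197)
        = 10000 / 47397.75
        = 0.21098 m = 21.10 cm


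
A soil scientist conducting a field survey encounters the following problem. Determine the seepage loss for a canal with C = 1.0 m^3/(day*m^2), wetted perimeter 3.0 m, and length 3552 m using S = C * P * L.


S = C * P * L
  = 1.0 * 3.0 * 3552
  = 10656 m^3/day


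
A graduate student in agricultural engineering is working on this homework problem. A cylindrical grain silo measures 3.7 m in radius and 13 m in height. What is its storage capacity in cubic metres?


V = pi * r^2 * h
  = pi * 3.7^2 * 13
  = pi * 13.69 * 13
  = 559.11 m^3


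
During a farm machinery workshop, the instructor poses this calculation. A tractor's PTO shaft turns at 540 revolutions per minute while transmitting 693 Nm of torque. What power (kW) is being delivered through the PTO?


P = 2*pi*n*T / 60000
  = 2*pi * 540 * 693 / 60000
  = 2351293.61 / 60000
  = 39.19 kW


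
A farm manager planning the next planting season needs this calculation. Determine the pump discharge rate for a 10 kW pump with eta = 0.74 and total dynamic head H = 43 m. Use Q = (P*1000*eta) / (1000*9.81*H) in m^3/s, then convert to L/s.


Q = (P * 1000 * eta) / (rho * g * H)
  = (10 * 1000 * 0.74) / (1000 * 9.81 * 43)
  = 7400 / 421830
  = 0.01754 m^3/s = 17.54 L/s


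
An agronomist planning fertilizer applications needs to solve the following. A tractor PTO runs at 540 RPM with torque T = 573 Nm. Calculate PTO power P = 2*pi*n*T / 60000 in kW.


P = 2*pi*n*T / 60000
  = 2*pi * 540 * 573 / 60000
  = 1944143.20 / 60000
  = 32.40 kW


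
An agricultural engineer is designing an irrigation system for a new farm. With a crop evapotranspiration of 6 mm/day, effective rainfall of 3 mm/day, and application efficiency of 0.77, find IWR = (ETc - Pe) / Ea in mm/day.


IWR = (ETc - Pe) / Ea
    = (6 - 3) / 0.77
    = 3 / 0.77
    = 3.90 mm/day


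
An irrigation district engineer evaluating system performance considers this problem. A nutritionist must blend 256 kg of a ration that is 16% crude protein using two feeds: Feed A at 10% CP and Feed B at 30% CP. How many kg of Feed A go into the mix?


parts_A = CP_b - target = 30 - 16 = 14
parts_B = target - CP_a = 16 - 10 = 6
total_parts = 14 + 6 = 20
Feed A = 256 * 14 / 20 = 179.20 kg
Feed B = 256 * 6 / 20 = 76.80 kg

179.20 kg


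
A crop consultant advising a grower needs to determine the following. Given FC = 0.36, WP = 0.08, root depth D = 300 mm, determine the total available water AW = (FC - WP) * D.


AW = (FC - WP) * D
   = (0.36 - 0.08) * 300
   = 0.28 * 300
   = 84 mm


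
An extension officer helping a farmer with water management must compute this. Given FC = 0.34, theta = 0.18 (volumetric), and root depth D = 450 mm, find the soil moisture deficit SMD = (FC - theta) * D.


SMD = (FC - theta) * D
    = (0.34 - 0.18) * 450
    = 0.160 * 450
    = 72 mm


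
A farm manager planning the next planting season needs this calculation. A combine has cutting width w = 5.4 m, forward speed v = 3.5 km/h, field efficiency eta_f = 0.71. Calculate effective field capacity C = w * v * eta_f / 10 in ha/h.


C = w * v * eta_f / 10
  = 5.4 * 3.5 * 0.71 / 10
  = 13.42 / 10
  = 1.34 ha/h


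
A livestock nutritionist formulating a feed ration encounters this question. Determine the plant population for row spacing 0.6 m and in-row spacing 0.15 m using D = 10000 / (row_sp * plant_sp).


D = 10000 / (row_sp * plant_sp)
  = 10000 / (0.6 * 0.15)
  = 10000 / 0.0900
  = 111111.11 plants/ha


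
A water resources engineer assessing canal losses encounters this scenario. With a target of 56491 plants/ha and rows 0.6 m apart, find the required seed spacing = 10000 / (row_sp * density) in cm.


spacing = 10000 / (row_sp * density)
        = 10000 / (0.6 * 56491)
        = 10000 / 33894.60
        = 0.29503 m = 29.50 cm


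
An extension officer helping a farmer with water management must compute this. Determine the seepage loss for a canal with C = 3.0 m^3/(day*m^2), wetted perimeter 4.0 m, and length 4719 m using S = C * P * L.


S = C * P * L
  = 3.0 * 4.0 * 4719
  = 56628 m^3/day


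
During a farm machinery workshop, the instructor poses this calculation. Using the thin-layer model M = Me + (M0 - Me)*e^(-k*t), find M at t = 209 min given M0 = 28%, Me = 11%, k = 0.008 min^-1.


M = Me + (M0 - Me) * e^(-k*t)
  = 11 + (28 - 11) * e^(-0.008*209)
  = 11 + 17 * e^(-1.672)
  = 11 + 17 * 0.18787
  = 11 + 3.1938
  = 14.19%


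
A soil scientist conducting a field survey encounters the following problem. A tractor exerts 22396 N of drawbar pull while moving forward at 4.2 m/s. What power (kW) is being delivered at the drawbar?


P = F * v / 1000
  = 22396 * 4.2 / 1000
  = 94063.20 / 1000
  = 94.06 kW


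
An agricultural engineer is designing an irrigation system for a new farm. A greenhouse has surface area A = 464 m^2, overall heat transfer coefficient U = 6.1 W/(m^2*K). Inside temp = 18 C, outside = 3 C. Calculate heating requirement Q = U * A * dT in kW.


dT = 18 - (3) = 15 K
Q = U * A * dT
  = 6.1 * 464 * 15
  = 42456 W = 42.46 kW


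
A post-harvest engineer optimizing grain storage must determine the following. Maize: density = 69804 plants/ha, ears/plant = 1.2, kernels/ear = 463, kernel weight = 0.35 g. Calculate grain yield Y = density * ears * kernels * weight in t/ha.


Y = density * ears * kernels * kw
  = 69804 * 1.2 * 463 * 0.35 g/ha
  = 13574085.84 g/ha
  = 13574.09 kg/ha = 13.57 t/ha


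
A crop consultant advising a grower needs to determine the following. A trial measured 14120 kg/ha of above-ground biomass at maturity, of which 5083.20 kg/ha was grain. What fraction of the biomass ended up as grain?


HI = grain_yield / biomass
   = 5083.20 / 14120
   = 0.36


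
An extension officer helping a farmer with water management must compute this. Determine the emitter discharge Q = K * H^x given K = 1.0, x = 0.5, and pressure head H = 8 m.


Q = K * H^x
  = 1.0 * 8^0.5
  = 1.0 * 2.8284
  = 2.83 L/h


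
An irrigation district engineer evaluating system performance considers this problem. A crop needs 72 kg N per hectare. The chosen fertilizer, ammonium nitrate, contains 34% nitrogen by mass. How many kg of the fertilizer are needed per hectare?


Rate = N_required / (N_content / 100)
     = 72 / (34 / 100)
     = 72 / 0.34
     = 211.76 kg/ha


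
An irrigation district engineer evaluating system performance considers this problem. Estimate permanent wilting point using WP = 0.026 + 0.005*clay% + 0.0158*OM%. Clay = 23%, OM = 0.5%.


WP = 0.026 + 0.005*23 + 0.0158*0.5
   = 0.026 + 0.1150 + 0.0079
   = 0.1489


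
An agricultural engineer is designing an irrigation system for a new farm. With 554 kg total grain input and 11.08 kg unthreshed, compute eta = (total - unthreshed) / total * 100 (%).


eta = (total - unthreshed) / total * 100
    = (554 - 11.08) / 554 * 100
    = 542.92 / 554 * 100
    = 98%


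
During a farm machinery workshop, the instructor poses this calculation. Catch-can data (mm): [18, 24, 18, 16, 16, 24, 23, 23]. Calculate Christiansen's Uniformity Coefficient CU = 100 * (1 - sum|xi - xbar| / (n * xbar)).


xbar = 162 / 8 = 20.250
sum|xi - xbar| = 26
CU = 100 * (1 - 26 / (8 * 20.250))
   = 100 * (1 - 0.1605)
   = 83.95%


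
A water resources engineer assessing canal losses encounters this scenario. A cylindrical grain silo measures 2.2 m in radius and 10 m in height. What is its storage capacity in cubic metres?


V = pi * r^2 * h
  = pi * 2.2^2 * 10
  = pi * 4.84 * 10
  = 152.05 m^3


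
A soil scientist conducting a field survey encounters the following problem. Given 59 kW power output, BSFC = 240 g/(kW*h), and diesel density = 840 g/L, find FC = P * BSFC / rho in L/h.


FC = P * BSFC / rho_fuel
   = 59 * 240 / 840
   = 14160 / 840
   = 16.86 L/h


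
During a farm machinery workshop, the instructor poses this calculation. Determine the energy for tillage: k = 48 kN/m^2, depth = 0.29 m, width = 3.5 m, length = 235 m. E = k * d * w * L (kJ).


E = k * d * w * L
  = 48 * 0.29 * 3.5 * 235
  = 11449.20 kJ


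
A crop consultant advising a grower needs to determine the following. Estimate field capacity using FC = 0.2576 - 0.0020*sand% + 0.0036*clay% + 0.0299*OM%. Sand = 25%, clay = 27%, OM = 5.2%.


FC = 0.2576 - 0.0020*25 + 0.0036*27 + 0.0299*5.2
   = 0.2576 - 0.0500 + 0.0972 + 0.1555
   = 0.4603


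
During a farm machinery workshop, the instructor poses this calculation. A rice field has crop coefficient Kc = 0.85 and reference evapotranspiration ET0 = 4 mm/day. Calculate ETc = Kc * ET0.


ETc = Kc * ET0
    = 0.85 * 4
    = 3.40 mm/day


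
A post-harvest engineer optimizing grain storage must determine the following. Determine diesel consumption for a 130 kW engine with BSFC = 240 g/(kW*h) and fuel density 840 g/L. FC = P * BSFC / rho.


FC = P * BSFC / rho_fuel
   = 130 * 240 / 840
   = 31200 / 840
   = 37.14 L/h


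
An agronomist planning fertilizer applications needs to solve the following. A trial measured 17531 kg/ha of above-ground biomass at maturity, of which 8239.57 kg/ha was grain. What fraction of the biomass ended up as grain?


HI = grain_yield / biomass
   = 8239.57 / 17531
   = 0.47


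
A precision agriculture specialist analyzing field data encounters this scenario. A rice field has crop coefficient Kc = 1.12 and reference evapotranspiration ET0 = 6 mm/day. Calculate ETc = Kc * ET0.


ETc = Kc * ET0
    = 1.12 * 6
    = 6.72 mm/day


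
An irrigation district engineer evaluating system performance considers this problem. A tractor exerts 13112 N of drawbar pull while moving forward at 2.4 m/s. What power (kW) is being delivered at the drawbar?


P = F * v / 1000
  = 13112 * 2.4 / 1000
  = 31468.80 / 1000
  = 31.47 kW


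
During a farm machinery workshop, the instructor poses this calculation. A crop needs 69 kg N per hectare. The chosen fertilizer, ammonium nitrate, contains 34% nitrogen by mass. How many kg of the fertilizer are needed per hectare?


Rate = N_required / (N_content / 100)
     = 69 / (34 / 100)
     = 69 / 0.34
     = 202.94 kg/ha
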